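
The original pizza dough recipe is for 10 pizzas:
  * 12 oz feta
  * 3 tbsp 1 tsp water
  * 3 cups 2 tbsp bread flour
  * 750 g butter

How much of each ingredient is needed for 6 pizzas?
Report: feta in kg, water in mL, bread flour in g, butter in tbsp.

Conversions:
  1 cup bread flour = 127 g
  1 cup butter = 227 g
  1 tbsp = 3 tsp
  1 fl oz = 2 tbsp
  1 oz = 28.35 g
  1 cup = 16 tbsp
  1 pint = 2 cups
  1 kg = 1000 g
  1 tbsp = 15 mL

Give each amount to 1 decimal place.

feta: 0.2 kg; water: 30.0 mL; bread flour: 238.1 g; butter: 31.7 tbsp

Scaling factor: 6/10 = 3/5 = 0.6.
feta: 12 oz × 3/5 × 28.35 g/oz ÷ 1000 g/kg ≈ 0.2 kg
water: (3 tbsp + 1 tsp = 10/3 tbsp) × 3/5 × 15 mL/tbsp = 30.0 mL
bread flour: (3 cup + 2 tbsp = 3.125 cup) × 3/5 × 127 g/cup ≈ 238.1 g
butter: 750 g × 3/5 ÷ 227 g/cup × 16 tbsp/cup ≈ 31.7 tbsp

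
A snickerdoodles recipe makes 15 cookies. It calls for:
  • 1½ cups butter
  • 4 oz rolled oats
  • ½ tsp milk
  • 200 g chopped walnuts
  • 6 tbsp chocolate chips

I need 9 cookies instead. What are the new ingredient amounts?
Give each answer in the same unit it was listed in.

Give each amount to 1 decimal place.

Scaling factor: 9/15 = 3/5 = 0.6.
butter: 1.5 cup × 3/5 = 0.9 cup
rolled oats: 4 oz × 3/5 = 2.4 oz
milk: 0.5 tsp × 3/5 = 0.3 tsp
chopped walnuts: 200 g × 3/5 = 120.0 g
chocolate chips: 6 tbsp × 3/5 = 3.6 tbsp

butter: 0.9 cup; rolled oats: 2.4 oz; milk: 0.3 tsp; chopped walnuts: 120.0 g; chocolate chips: 3.6 tbsp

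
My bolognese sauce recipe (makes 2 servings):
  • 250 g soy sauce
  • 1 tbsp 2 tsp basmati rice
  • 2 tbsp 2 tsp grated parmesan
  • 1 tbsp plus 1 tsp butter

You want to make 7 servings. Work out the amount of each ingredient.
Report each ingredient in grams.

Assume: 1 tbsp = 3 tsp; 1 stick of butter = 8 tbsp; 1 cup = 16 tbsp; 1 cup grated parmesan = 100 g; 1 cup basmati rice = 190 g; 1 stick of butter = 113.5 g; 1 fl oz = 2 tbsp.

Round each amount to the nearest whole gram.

soy sauce: 875 g; basmati rice: 69 g; grated parmesan: 58 g; butter: 66 g

Scaling factor: 7/2 = 3.5.
soy sauce: 250 g × 7/2 = 875 g
basmati rice: (1 tbsp + 2 tsp = 5/3 tbsp) × 7/2 ÷ 16 tbsp/cup × 190 g/cup ≈ 69 g
grated parmesan: (2 tbsp + 2 tsp = 8/3 tbsp) × 7/2 ÷ 16 tbsp/cup × 100 g/cup ≈ 58 g
butter: (1 tbsp + 1 tsp = 4/3 tbsp) × 7/2 ÷ 8 tbsp/stick × 113.5 g/stick ≈ 66 g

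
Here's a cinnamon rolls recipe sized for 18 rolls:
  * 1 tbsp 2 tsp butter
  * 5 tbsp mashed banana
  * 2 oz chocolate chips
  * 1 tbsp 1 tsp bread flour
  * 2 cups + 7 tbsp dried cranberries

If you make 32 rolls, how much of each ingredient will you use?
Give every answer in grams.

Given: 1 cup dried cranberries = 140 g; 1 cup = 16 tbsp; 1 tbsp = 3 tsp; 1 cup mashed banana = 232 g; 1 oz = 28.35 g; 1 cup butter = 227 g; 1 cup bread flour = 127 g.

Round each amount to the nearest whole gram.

Scaling factor: 32/18 = 16/9.
butter: (1 tbsp + 2 tsp = 5/3 tbsp) × 16/9 ÷ 16 tbsp/cup × 227 g/cup ≈ 42 g
mashed banana: 5 tbsp × 16/9 ÷ 16 tbsp/cup × 232 g/cup ≈ 129 g
chocolate chips: 2 oz × 16/9 × 28.35 g/oz ≈ 101 g
bread flour: (1 tbsp + 1 tsp = 4/3 tbsp) × 16/9 ÷ 16 tbsp/cup × 127 g/cup ≈ 19 g
dried cranberries: (2 cup + 7 tbsp = 2.4375 cup) × 16/9 × 140 g/cup ≈ 607 g

butter: 42 g; mashed banana: 129 g; chocolate chips: 101 g; bread flour: 19 g; dried cranberries: 607 g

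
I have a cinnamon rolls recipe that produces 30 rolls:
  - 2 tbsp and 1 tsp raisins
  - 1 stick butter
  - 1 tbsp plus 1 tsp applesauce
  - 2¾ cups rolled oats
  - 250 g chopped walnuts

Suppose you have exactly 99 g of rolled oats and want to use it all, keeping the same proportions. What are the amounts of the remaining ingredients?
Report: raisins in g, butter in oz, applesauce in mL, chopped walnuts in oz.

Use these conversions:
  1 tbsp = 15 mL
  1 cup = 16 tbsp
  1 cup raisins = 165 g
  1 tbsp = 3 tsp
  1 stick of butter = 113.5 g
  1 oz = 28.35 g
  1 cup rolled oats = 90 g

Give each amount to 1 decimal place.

raisins: 9.6 g; butter: 1.6 oz; applesauce: 8.0 mL; chopped walnuts: 3.5 oz

The original recipe has 247.5 g of rolled oats, so the scaling factor is 99 ÷ 247.5 = 2/5 = 0.4.
raisins: (2 tbsp + 1 tsp = 7/3 tbsp) × 2/5 ÷ 16 tbsp/cup × 165 g/cup ≈ 9.6 g
butter: 1 stick × 2/5 × 113.5 g/stick ÷ 28.35 g/oz ≈ 1.6 oz
applesauce: (1 tbsp + 1 tsp = 4/3 tbsp) × 2/5 × 15 mL/tbsp = 8.0 mL
chopped walnuts: 250 g × 2/5 ÷ 28.35 g/oz ≈ 3.5 oz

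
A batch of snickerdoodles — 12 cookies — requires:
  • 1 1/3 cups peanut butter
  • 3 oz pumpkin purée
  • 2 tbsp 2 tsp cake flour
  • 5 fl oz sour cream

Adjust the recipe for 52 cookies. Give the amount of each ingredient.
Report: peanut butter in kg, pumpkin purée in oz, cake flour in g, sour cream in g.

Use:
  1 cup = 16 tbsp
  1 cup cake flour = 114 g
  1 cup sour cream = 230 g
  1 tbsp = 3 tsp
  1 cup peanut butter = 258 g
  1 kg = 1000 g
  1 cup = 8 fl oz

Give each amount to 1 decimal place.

Scaling factor: 52/12 = 13/3.
peanut butter: 4/3 cup × 13/3 × 258 g/cup ÷ 1000 g/kg ≈ 1.5 kg
pumpkin purée: 3 oz × 13/3 = 13.0 oz
cake flour: (2 tbsp + 2 tsp = 8/3 tbsp) × 13/3 ÷ 16 tbsp/cup × 114 g/cup ≈ 82.3 g
sour cream: 5 fl oz × 13/3 ÷ 8 fl oz/cup × 230 g/cup ≈ 622.9 g

peanut butter: 1.5 kg; pumpkin purée: 13.0 oz; cake flour: 82.3 g; sour cream: 622.9 g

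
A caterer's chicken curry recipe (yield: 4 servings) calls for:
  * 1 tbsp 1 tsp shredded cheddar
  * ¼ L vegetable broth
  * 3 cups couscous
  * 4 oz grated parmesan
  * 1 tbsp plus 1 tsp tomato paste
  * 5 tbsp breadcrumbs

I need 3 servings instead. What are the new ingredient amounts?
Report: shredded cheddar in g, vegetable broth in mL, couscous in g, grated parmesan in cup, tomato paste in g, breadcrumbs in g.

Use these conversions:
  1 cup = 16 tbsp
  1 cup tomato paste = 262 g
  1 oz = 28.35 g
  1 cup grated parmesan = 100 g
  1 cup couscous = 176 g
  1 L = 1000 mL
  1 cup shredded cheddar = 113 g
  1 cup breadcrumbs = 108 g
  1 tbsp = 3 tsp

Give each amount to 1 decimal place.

Scaling factor: 3/4 = 0.75.
shredded cheddar: (1 tbsp + 1 tsp = 4/3 tbsp) × 3/4 ÷ 16 tbsp/cup × 113 g/cup ≈ 7.1 g
vegetable broth: 0.25 L × 3/4 × 1000 mL/L = 187.5 mL
couscous: 3 cup × 3/4 × 176 g/cup = 396.0 g
grated parmesan: 4 oz × 3/4 × 28.35 g/oz ÷ 100 g/cup ≈ 0.9 cup
tomato paste: (1 tbsp + 1 tsp = 4/3 tbsp) × 3/4 ÷ 16 tbsp/cup × 262 g/cup ≈ 16.4 g
breadcrumbs: 5 tbsp × 3/4 ÷ 16 tbsp/cup × 108 g/cup ≈ 25.3 g

shredded cheddar: 7.1 g; vegetable broth: 187.5 mL; couscous: 396.0 g; grated parmesan: 0.9 cup; tomato paste: 16.4 g; breadcrumbs: 25.3 g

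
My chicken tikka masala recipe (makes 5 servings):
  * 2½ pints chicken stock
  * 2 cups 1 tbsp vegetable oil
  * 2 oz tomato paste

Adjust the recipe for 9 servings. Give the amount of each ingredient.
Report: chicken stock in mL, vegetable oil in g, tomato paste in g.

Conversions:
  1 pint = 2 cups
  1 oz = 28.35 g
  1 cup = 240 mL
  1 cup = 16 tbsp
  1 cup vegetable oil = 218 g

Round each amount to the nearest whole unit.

chicken stock: 2160 mL; vegetable oil: 809 g; tomato paste: 102 g

Scaling factor: 9/5 = 1.8.
chicken stock: 2.5 pint × 9/5 × 2 cup/pint × 240 mL/cup = 2160 mL
vegetable oil: (2 cup + 1 tbsp = 2.0625 cup) × 9/5 × 218 g/cup ≈ 809 g
tomato paste: 2 oz × 9/5 × 28.35 g/oz ≈ 102 g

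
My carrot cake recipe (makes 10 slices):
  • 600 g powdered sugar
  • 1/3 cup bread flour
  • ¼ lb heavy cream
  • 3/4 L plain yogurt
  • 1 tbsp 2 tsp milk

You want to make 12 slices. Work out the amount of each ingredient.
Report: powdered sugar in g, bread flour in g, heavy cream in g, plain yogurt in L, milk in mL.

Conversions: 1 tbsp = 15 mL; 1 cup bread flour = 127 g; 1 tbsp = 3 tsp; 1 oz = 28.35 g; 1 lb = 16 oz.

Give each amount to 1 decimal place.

Scaling factor: 12/10 = 6/5 = 1.2.
powdered sugar: 600 g × 6/5 = 720.0 g
bread flour: 1/3 cup × 6/5 × 127 g/cup = 50.8 g
heavy cream: 0.25 lb × 6/5 × 16 oz/lb × 28.35 g/oz ≈ 136.1 g
plain yogurt: 0.75 L × 6/5 = 0.9 L
milk: (1 tbsp + 2 tsp = 5/3 tbsp) × 6/5 × 15 mL/tbsp = 30.0 mL

powdered sugar: 720.0 g; bread flour: 50.8 g; heavy cream: 136.1 g; plain yogurt: 0.9 L; milk: 30.0 mL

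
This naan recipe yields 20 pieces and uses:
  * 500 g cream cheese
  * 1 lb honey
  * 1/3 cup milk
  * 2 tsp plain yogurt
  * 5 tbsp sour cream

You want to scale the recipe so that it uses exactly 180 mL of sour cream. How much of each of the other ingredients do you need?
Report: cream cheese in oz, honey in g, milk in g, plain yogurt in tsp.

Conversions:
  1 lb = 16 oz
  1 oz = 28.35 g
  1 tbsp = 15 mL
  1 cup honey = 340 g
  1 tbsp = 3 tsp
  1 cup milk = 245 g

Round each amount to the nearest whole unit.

cream cheese: 42 oz; honey: 1089 g; milk: 196 g; plain yogurt: 5 tsp

The original recipe has 75 mL of sour cream, so the scaling factor is 180 ÷ 75 = 12/5 = 2.4.
cream cheese: 500 g × 12/5 ÷ 28.35 g/oz ≈ 42 oz
honey: 1 lb × 12/5 × 16 oz/lb × 28.35 g/oz ≈ 1089 g
milk: 1/3 cup × 12/5 × 245 g/cup = 196 g
plain yogurt: 2 tsp × 12/5 ≈ 5 tsp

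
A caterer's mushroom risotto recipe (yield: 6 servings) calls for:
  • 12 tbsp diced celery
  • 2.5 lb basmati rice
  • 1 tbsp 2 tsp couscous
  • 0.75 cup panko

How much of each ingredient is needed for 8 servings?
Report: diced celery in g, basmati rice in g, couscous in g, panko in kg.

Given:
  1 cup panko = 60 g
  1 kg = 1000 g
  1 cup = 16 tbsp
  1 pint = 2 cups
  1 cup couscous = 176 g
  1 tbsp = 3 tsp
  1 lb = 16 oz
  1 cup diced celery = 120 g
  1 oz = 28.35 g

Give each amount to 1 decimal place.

Scaling factor: 8/6 = 4/3.
diced celery: 12 tbsp × 4/3 ÷ 16 tbsp/cup × 120 g/cup = 120.0 g
basmati rice: 2.5 lb × 4/3 × 16 oz/lb × 28.35 g/oz = 1512.0 g
couscous: (1 tbsp + 2 tsp = 5/3 tbsp) × 4/3 ÷ 16 tbsp/cup × 176 g/cup ≈ 24.4 g
panko: 0.75 cup × 4/3 × 60 g/cup ÷ 1000 g/kg ≈ 0.1 kg

diced celery: 120.0 g; basmati rice: 1512.0 g; couscous: 24.4 g; panko: 0.1 kg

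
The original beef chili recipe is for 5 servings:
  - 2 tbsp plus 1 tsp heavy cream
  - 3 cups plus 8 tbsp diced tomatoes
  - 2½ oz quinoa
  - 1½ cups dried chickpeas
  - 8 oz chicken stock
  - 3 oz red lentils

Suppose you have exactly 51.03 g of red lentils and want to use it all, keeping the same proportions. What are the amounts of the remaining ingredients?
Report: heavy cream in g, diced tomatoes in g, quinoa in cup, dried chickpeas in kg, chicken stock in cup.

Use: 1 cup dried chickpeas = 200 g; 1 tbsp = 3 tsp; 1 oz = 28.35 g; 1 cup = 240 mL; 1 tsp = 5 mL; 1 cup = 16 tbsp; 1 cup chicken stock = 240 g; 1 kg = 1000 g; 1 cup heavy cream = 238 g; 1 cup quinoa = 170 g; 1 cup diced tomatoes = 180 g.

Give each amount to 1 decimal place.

The original recipe has 85.05 g of red lentils, so the scaling factor is 51.03 ÷ 85.05 = 3/5 = 0.6.
heavy cream: (2 tbsp + 1 tsp = 7/3 tbsp) × 3/5 ÷ 16 tbsp/cup × 238 g/cup ≈ 20.8 g
diced tomatoes: (3 cup + 8 tbsp = 3.5 cup) × 3/5 × 180 g/cup = 378.0 g
quinoa: 2.5 oz × 3/5 × 28.35 g/oz ÷ 170 g/cup ≈ 0.3 cup
dried chickpeas: 1.5 cup × 3/5 × 200 g/cup ÷ 1000 g/kg ≈ 0.2 kg
chicken stock: 8 oz × 3/5 × 28.35 g/oz ÷ 240 g/cup ≈ 0.6 cup

heavy cream: 20.8 g; diced tomatoes: 378.0 g; quinoa: 0.3 cup; dried chickpeas: 0.2 kg; chicken stock: 0.6 cup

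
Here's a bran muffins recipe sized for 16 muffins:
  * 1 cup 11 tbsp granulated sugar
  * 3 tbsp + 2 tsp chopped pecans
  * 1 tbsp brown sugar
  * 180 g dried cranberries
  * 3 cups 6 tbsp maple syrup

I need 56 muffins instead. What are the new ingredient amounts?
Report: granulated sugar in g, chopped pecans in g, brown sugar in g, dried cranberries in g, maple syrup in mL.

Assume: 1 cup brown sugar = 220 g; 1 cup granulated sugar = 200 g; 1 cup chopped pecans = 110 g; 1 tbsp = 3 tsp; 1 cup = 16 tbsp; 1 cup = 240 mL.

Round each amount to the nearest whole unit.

granulated sugar: 1181 g; chopped pecans: 88 g; brown sugar: 48 g; dried cranberries: 630 g; maple syrup: 2835 mL

Scaling factor: 56/16 = 7/2 = 3.5.
granulated sugar: (1 cup + 11 tbsp = 1.6875 cup) × 7/2 × 200 g/cup ≈ 1181 g
chopped pecans: (3 tbsp + 2 tsp = 11/3 tbsp) × 7/2 ÷ 16 tbsp/cup × 110 g/cup ≈ 88 g
brown sugar: 1 tbsp × 7/2 ÷ 16 tbsp/cup × 220 g/cup ≈ 48 g
dried cranberries: 180 g × 7/2 = 630 g
maple syrup: (3 cup + 6 tbsp = 3.375 cup) × 7/2 × 240 mL/cup = 2835 mL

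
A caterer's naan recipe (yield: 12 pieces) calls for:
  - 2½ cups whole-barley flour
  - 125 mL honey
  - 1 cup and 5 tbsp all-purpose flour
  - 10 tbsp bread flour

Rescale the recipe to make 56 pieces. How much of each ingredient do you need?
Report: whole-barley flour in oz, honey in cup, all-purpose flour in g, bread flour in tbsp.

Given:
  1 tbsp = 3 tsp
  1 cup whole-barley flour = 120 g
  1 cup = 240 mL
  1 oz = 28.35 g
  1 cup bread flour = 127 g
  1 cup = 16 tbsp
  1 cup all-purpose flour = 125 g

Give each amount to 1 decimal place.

Scaling factor: 56/12 = 14/3.
whole-barley flour: 2.5 cup × 14/3 × 120 g/cup ÷ 28.35 g/oz ≈ 49.4 oz
honey: 125 mL × 14/3 ÷ 240 mL/cup ≈ 2.4 cup
all-purpose flour: (1 cup + 5 tbsp = 1.3125 cup) × 14/3 × 125 g/cup ≈ 765.6 g
bread flour: 10 tbsp × 14/3 ≈ 46.7 tbsp

whole-barley flour: 49.4 oz; honey: 2.4 cup; all-purpose flour: 765.6 g; bread flour: 46.7 tbsp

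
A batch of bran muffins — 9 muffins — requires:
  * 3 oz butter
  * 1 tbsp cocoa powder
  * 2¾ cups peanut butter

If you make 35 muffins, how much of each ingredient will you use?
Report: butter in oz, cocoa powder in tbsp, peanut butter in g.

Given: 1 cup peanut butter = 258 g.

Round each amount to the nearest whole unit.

Scaling factor: 35/9.
butter: 3 oz × 35/9 ≈ 12 oz
cocoa powder: 1 tbsp × 35/9 ≈ 4 tbsp
peanut butter: 2.75 cup × 35/9 × 258 g/cup ≈ 2759 g

butter: 12 oz; cocoa powder: 4 tbsp; peanut butter: 2759 g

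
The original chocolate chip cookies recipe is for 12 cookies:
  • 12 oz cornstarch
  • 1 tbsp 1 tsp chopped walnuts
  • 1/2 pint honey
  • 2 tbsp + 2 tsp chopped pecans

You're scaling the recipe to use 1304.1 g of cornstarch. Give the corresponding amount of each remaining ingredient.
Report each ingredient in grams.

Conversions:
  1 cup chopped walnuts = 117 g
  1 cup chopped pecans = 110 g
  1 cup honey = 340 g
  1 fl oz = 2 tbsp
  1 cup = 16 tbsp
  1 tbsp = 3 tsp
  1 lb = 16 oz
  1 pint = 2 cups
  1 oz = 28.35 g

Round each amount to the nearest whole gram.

The original recipe has 340.2 g of cornstarch, so the scaling factor is 1304.1 ÷ 340.2 = 23/6.
chopped walnuts: (1 tbsp + 1 tsp = 4/3 tbsp) × 23/6 ÷ 16 tbsp/cup × 117 g/cup ≈ 37 g
honey: 0.5 pint × 23/6 × 2 cup/pint × 340 g/cup ≈ 1303 g
chopped pecans: (2 tbsp + 2 tsp = 8/3 tbsp) × 23/6 ÷ 16 tbsp/cup × 110 g/cup ≈ 70 g

chopped walnuts: 37 g; honey: 1303 g; chopped pecans: 70 g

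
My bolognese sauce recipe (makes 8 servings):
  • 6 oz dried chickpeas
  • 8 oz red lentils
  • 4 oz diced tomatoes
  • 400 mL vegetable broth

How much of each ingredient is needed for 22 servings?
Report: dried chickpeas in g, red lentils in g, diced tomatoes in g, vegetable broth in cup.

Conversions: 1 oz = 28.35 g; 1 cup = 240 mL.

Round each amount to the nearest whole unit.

dried chickpeas: 468 g; red lentils: 624 g; diced tomatoes: 312 g; vegetable broth: 5 cup

Scaling factor: 22/8 = 11/4 = 2.75.
dried chickpeas: 6 oz × 11/4 × 28.35 g/oz ≈ 468 g
red lentils: 8 oz × 11/4 × 28.35 g/oz ≈ 624 g
diced tomatoes: 4 oz × 11/4 × 28.35 g/oz ≈ 312 g
vegetable broth: 400 mL × 11/4 ÷ 240 mL/cup ≈ 5 cup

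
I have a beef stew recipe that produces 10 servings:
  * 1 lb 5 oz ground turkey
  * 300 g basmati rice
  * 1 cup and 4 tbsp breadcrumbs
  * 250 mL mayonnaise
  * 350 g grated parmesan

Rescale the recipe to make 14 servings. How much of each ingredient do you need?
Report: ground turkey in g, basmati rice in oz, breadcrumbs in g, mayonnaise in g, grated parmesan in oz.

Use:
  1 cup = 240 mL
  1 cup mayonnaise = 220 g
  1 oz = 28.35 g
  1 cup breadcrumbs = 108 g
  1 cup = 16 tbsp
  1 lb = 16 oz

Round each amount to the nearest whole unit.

Scaling factor: 14/10 = 7/5 = 1.4.
ground turkey: (1 lb + 5 oz = 1.3125 lb) × 7/5 × 16 oz/lb × 28.35 g/oz ≈ 833 g
basmati rice: 300 g × 7/5 ÷ 28.35 g/oz ≈ 15 oz
breadcrumbs: (1 cup + 4 tbsp = 1.25 cup) × 7/5 × 108 g/cup = 189 g
mayonnaise: 250 mL × 7/5 ÷ 240 mL/cup × 220 g/cup ≈ 321 g
grated parmesan: 350 g × 7/5 ÷ 28.35 g/oz ≈ 17 oz

ground turkey: 833 g; basmati rice: 15 oz; breadcrumbs: 189 g; mayonnaise: 321 g; grated parmesan: 17 oz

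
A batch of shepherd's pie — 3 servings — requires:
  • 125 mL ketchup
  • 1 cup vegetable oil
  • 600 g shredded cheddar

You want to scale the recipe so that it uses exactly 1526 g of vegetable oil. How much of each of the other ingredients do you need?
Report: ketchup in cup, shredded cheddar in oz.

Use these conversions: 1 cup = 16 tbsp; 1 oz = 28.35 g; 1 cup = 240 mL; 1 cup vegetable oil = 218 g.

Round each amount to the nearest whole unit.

ketchup: 4 cup; shredded cheddar: 148 oz

The original recipe has 218 g of vegetable oil, so the scaling factor is 1526 ÷ 218 = 7.
ketchup: 125 mL × 7 ÷ 240 mL/cup ≈ 4 cup
shredded cheddar: 600 g × 7 ÷ 28.35 g/oz ≈ 148 oz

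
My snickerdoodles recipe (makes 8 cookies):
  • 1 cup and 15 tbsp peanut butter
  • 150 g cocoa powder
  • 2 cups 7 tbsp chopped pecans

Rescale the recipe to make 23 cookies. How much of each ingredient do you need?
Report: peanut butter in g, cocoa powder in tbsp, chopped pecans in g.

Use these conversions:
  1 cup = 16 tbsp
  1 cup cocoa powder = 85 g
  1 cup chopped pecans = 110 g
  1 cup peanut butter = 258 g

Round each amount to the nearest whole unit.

Scaling factor: 23/8 = 2.875.
peanut butter: (1 cup + 15 tbsp = 1.9375 cup) × 23/8 × 258 g/cup ≈ 1437 g
cocoa powder: 150 g × 23/8 ÷ 85 g/cup × 16 tbsp/cup ≈ 81 tbsp
chopped pecans: (2 cup + 7 tbsp = 2.4375 cup) × 23/8 × 110 g/cup ≈ 771 g

peanut butter: 1437 g; cocoa powder: 81 tbsp; chopped pecans: 771 g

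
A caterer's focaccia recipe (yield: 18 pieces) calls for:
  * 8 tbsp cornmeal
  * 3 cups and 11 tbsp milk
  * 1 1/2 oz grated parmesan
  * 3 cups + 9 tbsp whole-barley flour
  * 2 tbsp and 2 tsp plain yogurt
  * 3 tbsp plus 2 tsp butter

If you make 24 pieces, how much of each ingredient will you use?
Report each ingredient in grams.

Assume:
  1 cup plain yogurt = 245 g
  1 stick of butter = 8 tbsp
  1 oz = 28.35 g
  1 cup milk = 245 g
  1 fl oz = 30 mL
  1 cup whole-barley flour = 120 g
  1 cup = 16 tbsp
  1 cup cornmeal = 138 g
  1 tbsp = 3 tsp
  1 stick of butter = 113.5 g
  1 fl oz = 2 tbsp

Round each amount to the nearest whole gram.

Scaling factor: 24/18 = 4/3.
cornmeal: 8 tbsp × 4/3 ÷ 16 tbsp/cup × 138 g/cup = 92 g
milk: (3 cup + 11 tbsp = 3.6875 cup) × 4/3 × 245 g/cup ≈ 1205 g
grated parmesan: 1.5 oz × 4/3 × 28.35 g/oz ≈ 57 g
whole-barley flour: (3 cup + 9 tbsp = 3.5625 cup) × 4/3 × 120 g/cup = 570 g
plain yogurt: (2 tbsp + 2 tsp = 8/3 tbsp) × 4/3 ÷ 16 tbsp/cup × 245 g/cup ≈ 54 g
butter: (3 tbsp + 2 tsp = 11/3 tbsp) × 4/3 ÷ 8 tbsp/stick × 113.5 g/stick ≈ 69 g

cornmeal: 92 g; milk: 1205 g; grated parmesan: 57 g; whole-barley flour: 570 g; plain yogurt: 54 g; butter: 69 g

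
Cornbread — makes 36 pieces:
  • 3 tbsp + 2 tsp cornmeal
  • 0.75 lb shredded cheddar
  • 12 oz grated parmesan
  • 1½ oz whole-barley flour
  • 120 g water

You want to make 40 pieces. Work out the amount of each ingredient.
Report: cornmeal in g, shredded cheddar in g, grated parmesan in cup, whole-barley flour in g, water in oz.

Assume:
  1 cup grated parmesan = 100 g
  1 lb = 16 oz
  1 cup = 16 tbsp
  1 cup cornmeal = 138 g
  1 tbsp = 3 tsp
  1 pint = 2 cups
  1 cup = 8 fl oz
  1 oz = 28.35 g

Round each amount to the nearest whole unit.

Scaling factor: 40/36 = 10/9.
cornmeal: (3 tbsp + 2 tsp = 11/3 tbsp) × 10/9 ÷ 16 tbsp/cup × 138 g/cup ≈ 35 g
shredded cheddar: 0.75 lb × 10/9 × 16 oz/lb × 28.35 g/oz = 378 g
grated parmesan: 12 oz × 10/9 × 28.35 g/oz ÷ 100 g/cup ≈ 4 cup
whole-barley flour: 1.5 oz × 10/9 × 28.35 g/oz ≈ 47 g
water: 120 g × 10/9 ÷ 28.35 g/oz ≈ 5 oz

cornmeal: 35 g; shredded cheddar: 378 g; grated parmesan: 4 cup; whole-barley flour: 47 g; water: 5 oz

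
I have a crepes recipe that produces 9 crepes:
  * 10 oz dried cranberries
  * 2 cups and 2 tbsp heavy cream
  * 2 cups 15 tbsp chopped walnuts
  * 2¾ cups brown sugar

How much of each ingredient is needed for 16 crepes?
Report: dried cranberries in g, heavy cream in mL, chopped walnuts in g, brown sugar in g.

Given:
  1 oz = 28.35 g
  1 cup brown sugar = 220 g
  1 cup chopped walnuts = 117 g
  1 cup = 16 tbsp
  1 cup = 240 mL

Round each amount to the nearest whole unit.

dried cranberries: 504 g; heavy cream: 907 mL; chopped walnuts: 611 g; brown sugar: 1076 g

Scaling factor: 16/9.
dried cranberries: 10 oz × 16/9 × 28.35 g/oz = 504 g
heavy cream: (2 cup + 2 tbsp = 2.125 cup) × 16/9 × 240 mL/cup ≈ 907 mL
chopped walnuts: (2 cup + 15 tbsp = 2.9375 cup) × 16/9 × 117 g/cup = 611 g
brown sugar: 2.75 cup × 16/9 × 220 g/cup ≈ 1076 g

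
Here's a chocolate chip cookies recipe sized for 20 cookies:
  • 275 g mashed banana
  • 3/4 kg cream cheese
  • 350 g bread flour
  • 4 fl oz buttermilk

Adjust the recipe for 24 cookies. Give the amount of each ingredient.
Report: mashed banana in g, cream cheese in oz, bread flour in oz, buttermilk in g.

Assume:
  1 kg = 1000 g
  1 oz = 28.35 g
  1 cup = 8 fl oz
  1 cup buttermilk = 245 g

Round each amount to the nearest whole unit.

mashed banana: 330 g; cream cheese: 32 oz; bread flour: 15 oz; buttermilk: 147 g

Scaling factor: 24/20 = 6/5 = 1.2.
mashed banana: 275 g × 6/5 = 330 g
cream cheese: 0.75 kg × 6/5 × 1000 g/kg ÷ 28.35 g/oz ≈ 32 oz
bread flour: 350 g × 6/5 ÷ 28.35 g/oz ≈ 15 oz
buttermilk: 4 fl oz × 6/5 ÷ 8 fl oz/cup × 245 g/cup = 147 g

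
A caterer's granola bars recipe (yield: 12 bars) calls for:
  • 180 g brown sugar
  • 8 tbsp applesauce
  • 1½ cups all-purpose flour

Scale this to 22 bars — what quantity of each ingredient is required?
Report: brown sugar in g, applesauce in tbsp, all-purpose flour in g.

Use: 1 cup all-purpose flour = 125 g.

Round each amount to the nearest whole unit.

brown sugar: 330 g; applesauce: 15 tbsp; all-purpose flour: 344 g

Scaling factor: 22/12 = 11/6.
brown sugar: 180 g × 11/6 = 330 g
applesauce: 8 tbsp × 11/6 ≈ 15 tbsp
all-purpose flour: 1.5 cup × 11/6 × 125 g/cup ≈ 344 g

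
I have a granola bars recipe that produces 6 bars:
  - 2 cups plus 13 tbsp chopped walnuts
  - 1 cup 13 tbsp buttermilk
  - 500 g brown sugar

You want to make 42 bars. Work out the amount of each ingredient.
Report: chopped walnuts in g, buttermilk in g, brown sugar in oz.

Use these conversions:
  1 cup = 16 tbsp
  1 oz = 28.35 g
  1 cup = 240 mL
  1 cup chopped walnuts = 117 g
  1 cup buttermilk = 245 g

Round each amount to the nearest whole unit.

Scaling factor: 42/6 = 7.
chopped walnuts: (2 cup + 13 tbsp = 2.8125 cup) × 7 × 117 g/cup ≈ 2303 g
buttermilk: (1 cup + 13 tbsp = 1.8125 cup) × 7 × 245 g/cup ≈ 3108 g
brown sugar: 500 g × 7 ÷ 28.35 g/oz ≈ 123 oz

chopped walnuts: 2303 g; buttermilk: 3108 g; brown sugar: 123 oz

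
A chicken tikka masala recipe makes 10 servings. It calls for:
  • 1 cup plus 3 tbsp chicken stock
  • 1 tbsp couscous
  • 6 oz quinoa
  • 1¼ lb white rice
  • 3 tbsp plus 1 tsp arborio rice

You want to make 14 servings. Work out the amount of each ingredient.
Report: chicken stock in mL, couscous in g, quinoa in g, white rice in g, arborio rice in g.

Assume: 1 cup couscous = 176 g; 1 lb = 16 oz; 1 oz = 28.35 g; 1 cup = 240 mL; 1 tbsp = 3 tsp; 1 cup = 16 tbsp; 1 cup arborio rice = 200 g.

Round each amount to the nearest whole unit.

chicken stock: 399 mL; couscous: 15 g; quinoa: 238 g; white rice: 794 g; arborio rice: 58 g

Scaling factor: 14/10 = 7/5 = 1.4.
chicken stock: (1 cup + 3 tbsp = 1.1875 cup) × 7/5 × 240 mL/cup = 399 mL
couscous: 1 tbsp × 7/5 ÷ 16 tbsp/cup × 176 g/cup ≈ 15 g
quinoa: 6 oz × 7/5 × 28.35 g/oz ≈ 238 g
white rice: 1.25 lb × 7/5 × 16 oz/lb × 28.35 g/oz ≈ 794 g
arborio rice: (3 tbsp + 1 tsp = 10/3 tbsp) × 7/5 ÷ 16 tbsp/cup × 200 g/cup ≈ 58 g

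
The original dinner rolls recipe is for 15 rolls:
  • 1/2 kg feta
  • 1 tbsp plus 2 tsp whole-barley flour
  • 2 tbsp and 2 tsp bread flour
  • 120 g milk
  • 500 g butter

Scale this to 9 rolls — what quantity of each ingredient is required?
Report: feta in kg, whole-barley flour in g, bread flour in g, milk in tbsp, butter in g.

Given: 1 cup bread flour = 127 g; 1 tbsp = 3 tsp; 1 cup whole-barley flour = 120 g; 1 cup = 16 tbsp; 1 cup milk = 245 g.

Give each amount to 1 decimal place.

feta: 0.3 kg; whole-barley flour: 7.5 g; bread flour: 12.7 g; milk: 4.7 tbsp; butter: 300.0 g

Scaling factor: 9/15 = 3/5 = 0.6.
feta: 0.5 kg × 3/5 = 0.3 kg
whole-barley flour: (1 tbsp + 2 tsp = 5/3 tbsp) × 3/5 ÷ 16 tbsp/cup × 120 g/cup = 7.5 g
bread flour: (2 tbsp + 2 tsp = 8/3 tbsp) × 3/5 ÷ 16 tbsp/cup × 127 g/cup = 12.7 g
milk: 120 g × 3/5 ÷ 245 g/cup × 16 tbsp/cup ≈ 4.7 tbsp
butter: 500 g × 3/5 = 300.0 g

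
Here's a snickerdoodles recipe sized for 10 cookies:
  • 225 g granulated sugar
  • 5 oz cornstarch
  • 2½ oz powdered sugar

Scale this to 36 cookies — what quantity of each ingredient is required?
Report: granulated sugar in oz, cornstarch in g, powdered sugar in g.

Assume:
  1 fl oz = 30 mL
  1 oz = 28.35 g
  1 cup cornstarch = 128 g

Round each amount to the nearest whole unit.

Scaling factor: 36/10 = 18/5 = 3.6.
granulated sugar: 225 g × 18/5 ÷ 28.35 g/oz ≈ 29 oz
cornstarch: 5 oz × 18/5 × 28.35 g/oz ≈ 510 g
powdered sugar: 2.5 oz × 18/5 × 28.35 g/oz ≈ 255 g

granulated sugar: 29 oz; cornstarch: 510 g; powdered sugar: 255 g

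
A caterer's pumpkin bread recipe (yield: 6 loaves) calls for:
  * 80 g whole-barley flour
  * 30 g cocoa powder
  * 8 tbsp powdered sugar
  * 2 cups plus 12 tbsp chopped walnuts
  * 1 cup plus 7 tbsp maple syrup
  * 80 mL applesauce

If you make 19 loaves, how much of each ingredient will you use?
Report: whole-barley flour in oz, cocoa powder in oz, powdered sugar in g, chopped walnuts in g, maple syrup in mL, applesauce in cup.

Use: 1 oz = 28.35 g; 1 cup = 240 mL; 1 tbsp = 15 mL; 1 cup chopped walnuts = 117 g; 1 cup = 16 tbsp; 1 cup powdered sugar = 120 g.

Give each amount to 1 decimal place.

whole-barley flour: 8.9 oz; cocoa powder: 3.4 oz; powdered sugar: 190.0 g; chopped walnuts: 1018.9 g; maple syrup: 1092.5 mL; applesauce: 1.1 cup

Scaling factor: 19/6.
whole-barley flour: 80 g × 19/6 ÷ 28.35 g/oz ≈ 8.9 oz
cocoa powder: 30 g × 19/6 ÷ 28.35 g/oz ≈ 3.4 oz
powdered sugar: 8 tbsp × 19/6 ÷ 16 tbsp/cup × 120 g/cup = 190.0 g
chopped walnuts: (2 cup + 12 tbsp = 2.75 cup) × 19/6 × 117 g/cup ≈ 1018.9 g
maple syrup: (1 cup + 7 tbsp = 1.4375 cup) × 19/6 × 240 mL/cup = 1092.5 mL
applesauce: 80 mL × 19/6 ÷ 240 mL/cup ≈ 1.1 cup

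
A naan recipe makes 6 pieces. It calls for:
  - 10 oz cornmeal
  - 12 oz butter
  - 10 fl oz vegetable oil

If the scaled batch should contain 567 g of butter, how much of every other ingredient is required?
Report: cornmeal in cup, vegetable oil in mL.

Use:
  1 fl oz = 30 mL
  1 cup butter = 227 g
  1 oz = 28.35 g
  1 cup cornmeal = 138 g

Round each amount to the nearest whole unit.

cornmeal: 3 cup; vegetable oil: 500 mL

The original recipe has 340.2 g of butter, so the scaling factor is 567 ÷ 340.2 = 5/3.
cornmeal: 10 oz × 5/3 × 28.35 g/oz ÷ 138 g/cup ≈ 3 cup
vegetable oil: 10 fl oz × 5/3 × 30 mL/fl oz = 500 mL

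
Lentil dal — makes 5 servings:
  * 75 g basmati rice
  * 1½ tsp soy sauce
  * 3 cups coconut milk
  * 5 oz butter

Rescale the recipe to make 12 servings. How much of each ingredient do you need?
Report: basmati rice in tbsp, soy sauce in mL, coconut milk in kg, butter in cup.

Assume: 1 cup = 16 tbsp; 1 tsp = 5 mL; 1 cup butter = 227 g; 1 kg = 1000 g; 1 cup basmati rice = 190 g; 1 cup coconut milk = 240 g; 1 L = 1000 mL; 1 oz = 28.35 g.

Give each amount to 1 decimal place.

Scaling factor: 12/5 = 2.4.
basmati rice: 75 g × 12/5 ÷ 190 g/cup × 16 tbsp/cup ≈ 15.2 tbsp
soy sauce: 1.5 tsp × 12/5 × 5 mL/tsp = 18.0 mL
coconut milk: 3 cup × 12/5 × 240 g/cup ÷ 1000 g/kg ≈ 1.7 kg
butter: 5 oz × 12/5 × 28.35 g/oz ÷ 227 g/cup ≈ 1.5 cup

basmati rice: 15.2 tbsp; soy sauce: 18.0 mL; coconut milk: 1.7 kg; butter: 1.5 cup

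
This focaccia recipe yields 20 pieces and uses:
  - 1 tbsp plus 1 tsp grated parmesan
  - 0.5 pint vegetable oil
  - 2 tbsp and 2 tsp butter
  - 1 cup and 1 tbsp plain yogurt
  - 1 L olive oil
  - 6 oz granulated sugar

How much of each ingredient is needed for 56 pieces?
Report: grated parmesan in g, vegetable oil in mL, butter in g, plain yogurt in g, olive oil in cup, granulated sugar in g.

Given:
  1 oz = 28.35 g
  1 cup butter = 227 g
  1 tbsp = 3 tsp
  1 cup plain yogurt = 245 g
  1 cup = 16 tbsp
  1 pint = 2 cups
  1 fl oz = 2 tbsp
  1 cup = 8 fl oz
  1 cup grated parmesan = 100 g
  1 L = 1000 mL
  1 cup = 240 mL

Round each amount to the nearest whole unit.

grated parmesan: 23 g; vegetable oil: 672 mL; butter: 106 g; plain yogurt: 729 g; olive oil: 12 cup; granulated sugar: 476 g

Scaling factor: 56/20 = 14/5 = 2.8.
grated parmesan: (1 tbsp + 1 tsp = 4/3 tbsp) × 14/5 ÷ 16 tbsp/cup × 100 g/cup ≈ 23 g
vegetable oil: 0.5 pint × 14/5 × 2 cup/pint × 240 mL/cup = 672 mL
butter: (2 tbsp + 2 tsp = 8/3 tbsp) × 14/5 ÷ 16 tbsp/cup × 227 g/cup ≈ 106 g
plain yogurt: (1 cup + 1 tbsp = 1.0625 cup) × 14/5 × 245 g/cup ≈ 729 g
olive oil: 1 L × 14/5 × 1000 mL/L ÷ 240 mL/cup ≈ 12 cup
granulated sugar: 6 oz × 14/5 × 28.35 g/oz ≈ 476 g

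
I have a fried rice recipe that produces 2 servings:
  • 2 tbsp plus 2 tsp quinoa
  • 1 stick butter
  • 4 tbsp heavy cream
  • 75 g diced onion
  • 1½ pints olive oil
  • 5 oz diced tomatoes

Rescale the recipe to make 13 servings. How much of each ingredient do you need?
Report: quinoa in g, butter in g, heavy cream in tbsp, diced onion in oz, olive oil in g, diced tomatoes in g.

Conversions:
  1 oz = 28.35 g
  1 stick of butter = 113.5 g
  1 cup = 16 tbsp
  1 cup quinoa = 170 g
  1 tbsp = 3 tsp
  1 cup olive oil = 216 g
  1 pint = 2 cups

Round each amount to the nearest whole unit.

Scaling factor: 13/2 = 6.5.
quinoa: (2 tbsp + 2 tsp = 8/3 tbsp) × 13/2 ÷ 16 tbsp/cup × 170 g/cup ≈ 184 g
butter: 1 stick × 13/2 × 113.5 g/stick ≈ 738 g
heavy cream: 4 tbsp × 13/2 = 26 tbsp
diced onion: 75 g × 13/2 ÷ 28.35 g/oz ≈ 17 oz
olive oil: 1.5 pint × 13/2 × 2 cup/pint × 216 g/cup = 4212 g
diced tomatoes: 5 oz × 13/2 × 28.35 g/oz ≈ 921 g

quinoa: 184 g; butter: 738 g; heavy cream: 26 tbsp; diced onion: 17 oz; olive oil: 4212 g; diced tomatoes: 921 g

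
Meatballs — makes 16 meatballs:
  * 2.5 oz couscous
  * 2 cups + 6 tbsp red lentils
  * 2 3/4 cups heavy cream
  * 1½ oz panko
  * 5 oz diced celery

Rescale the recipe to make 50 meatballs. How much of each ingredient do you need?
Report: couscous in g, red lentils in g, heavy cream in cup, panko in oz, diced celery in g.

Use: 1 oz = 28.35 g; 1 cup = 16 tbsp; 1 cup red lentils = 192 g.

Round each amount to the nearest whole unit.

couscous: 221 g; red lentils: 1425 g; heavy cream: 9 cup; panko: 5 oz; diced celery: 443 g

Scaling factor: 50/16 = 25/8 = 3.125.
couscous: 2.5 oz × 25/8 × 28.35 g/oz ≈ 221 g
red lentils: (2 cup + 6 tbsp = 2.375 cup) × 25/8 × 192 g/cup = 1425 g
heavy cream: 2.75 cup × 25/8 ≈ 9 cup
panko: 1.5 oz × 25/8 ≈ 5 oz
diced celery: 5 oz × 25/8 × 28.35 g/oz ≈ 443 g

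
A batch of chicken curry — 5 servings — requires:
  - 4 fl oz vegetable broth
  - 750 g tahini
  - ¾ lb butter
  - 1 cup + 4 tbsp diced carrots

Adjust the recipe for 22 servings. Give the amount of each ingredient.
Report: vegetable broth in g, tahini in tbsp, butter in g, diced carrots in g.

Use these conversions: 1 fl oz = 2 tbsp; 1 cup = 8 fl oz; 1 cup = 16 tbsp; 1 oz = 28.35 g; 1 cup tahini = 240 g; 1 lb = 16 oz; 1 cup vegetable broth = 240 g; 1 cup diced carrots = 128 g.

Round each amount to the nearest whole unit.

Scaling factor: 22/5 = 4.4.
vegetable broth: 4 fl oz × 22/5 ÷ 8 fl oz/cup × 240 g/cup = 528 g
tahini: 750 g × 22/5 ÷ 240 g/cup × 16 tbsp/cup = 220 tbsp
butter: 0.75 lb × 22/5 × 16 oz/lb × 28.35 g/oz ≈ 1497 g
diced carrots: (1 cup + 4 tbsp = 1.25 cup) × 22/5 × 128 g/cup = 704 g

vegetable broth: 528 g; tahini: 220 tbsp; butter: 1497 g; diced carrots: 704 g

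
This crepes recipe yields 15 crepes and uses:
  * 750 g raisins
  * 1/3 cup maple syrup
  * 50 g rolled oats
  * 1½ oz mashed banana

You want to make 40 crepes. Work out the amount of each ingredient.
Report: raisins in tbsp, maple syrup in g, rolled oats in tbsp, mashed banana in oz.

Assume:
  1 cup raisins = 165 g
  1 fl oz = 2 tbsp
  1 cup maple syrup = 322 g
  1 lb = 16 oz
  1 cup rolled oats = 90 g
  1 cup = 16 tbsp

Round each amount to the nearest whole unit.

Scaling factor: 40/15 = 8/3.
raisins: 750 g × 8/3 ÷ 165 g/cup × 16 tbsp/cup ≈ 194 tbsp
maple syrup: 1/3 cup × 8/3 × 322 g/cup ≈ 286 g
rolled oats: 50 g × 8/3 ÷ 90 g/cup × 16 tbsp/cup ≈ 24 tbsp
mashed banana: 1.5 oz × 8/3 = 4 oz

raisins: 194 tbsp; maple syrup: 286 g; rolled oats: 24 tbsp; mashed banana: 4 oz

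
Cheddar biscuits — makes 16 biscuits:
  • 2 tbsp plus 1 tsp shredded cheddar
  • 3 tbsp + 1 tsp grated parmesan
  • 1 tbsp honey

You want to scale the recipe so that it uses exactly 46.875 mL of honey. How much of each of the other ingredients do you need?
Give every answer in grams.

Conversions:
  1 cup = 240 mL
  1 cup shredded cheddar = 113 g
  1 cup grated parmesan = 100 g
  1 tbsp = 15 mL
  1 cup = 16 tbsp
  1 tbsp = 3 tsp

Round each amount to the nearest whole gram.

The original recipe has 15 mL of honey, so the scaling factor is 46.875 ÷ 15 = 25/8 = 3.125.
shredded cheddar: (2 tbsp + 1 tsp = 7/3 tbsp) × 25/8 ÷ 16 tbsp/cup × 113 g/cup ≈ 51 g
grated parmesan: (3 tbsp + 1 tsp = 10/3 tbsp) × 25/8 ÷ 16 tbsp/cup × 100 g/cup ≈ 65 g

shredded cheddar: 51 g; grated parmesan: 65 g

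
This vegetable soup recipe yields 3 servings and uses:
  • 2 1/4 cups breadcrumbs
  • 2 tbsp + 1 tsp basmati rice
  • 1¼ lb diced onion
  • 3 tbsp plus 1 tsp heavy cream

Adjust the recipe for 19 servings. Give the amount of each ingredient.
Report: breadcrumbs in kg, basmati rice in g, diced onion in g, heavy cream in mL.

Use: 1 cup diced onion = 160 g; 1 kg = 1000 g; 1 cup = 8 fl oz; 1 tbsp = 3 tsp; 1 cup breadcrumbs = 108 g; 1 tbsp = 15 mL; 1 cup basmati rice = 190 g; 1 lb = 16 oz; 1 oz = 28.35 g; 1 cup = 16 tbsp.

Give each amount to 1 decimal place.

Scaling factor: 19/3.
breadcrumbs: 2.25 cup × 19/3 × 108 g/cup ÷ 1000 g/kg ≈ 1.5 kg
basmati rice: (2 tbsp + 1 tsp = 7/3 tbsp) × 19/3 ÷ 16 tbsp/cup × 190 g/cup ≈ 175.5 g
diced onion: 1.25 lb × 19/3 × 16 oz/lb × 28.35 g/oz = 3591.0 g
heavy cream: (3 tbsp + 1 tsp = 10/3 tbsp) × 19/3 × 15 mL/tbsp ≈ 316.7 mL

breadcrumbs: 1.5 kg; basmati rice: 175.5 g; diced onion: 3591.0 g; heavy cream: 316.7 mL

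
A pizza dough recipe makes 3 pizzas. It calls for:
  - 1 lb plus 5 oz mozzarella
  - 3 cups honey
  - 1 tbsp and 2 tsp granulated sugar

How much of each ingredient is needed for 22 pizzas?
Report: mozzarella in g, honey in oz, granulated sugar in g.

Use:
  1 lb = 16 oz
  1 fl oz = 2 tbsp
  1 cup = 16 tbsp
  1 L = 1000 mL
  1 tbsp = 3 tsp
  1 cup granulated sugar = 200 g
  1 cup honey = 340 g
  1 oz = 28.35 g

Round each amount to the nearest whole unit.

Scaling factor: 22/3.
mozzarella: (1 lb + 5 oz = 1.3125 lb) × 22/3 × 16 oz/lb × 28.35 g/oz ≈ 4366 g
honey: 3 cup × 22/3 × 340 g/cup ÷ 28.35 g/oz ≈ 264 oz
granulated sugar: (1 tbsp + 2 tsp = 5/3 tbsp) × 22/3 ÷ 16 tbsp/cup × 200 g/cup ≈ 153 g

mozzarella: 4366 g; honey: 264 oz; granulated sugar: 153 g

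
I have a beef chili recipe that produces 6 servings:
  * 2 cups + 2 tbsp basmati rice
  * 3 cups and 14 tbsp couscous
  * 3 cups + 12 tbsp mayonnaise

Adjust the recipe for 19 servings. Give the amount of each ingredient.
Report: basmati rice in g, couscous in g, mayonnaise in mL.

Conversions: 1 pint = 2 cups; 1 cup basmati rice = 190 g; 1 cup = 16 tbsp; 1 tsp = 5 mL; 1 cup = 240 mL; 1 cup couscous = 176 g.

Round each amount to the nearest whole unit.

basmati rice: 1279 g; couscous: 2160 g; mayonnaise: 2850 mL

Scaling factor: 19/6.
basmati rice: (2 cup + 2 tbsp = 2.125 cup) × 19/6 × 190 g/cup ≈ 1279 g
couscous: (3 cup + 14 tbsp = 3.875 cup) × 19/6 × 176 g/cup ≈ 2160 g
mayonnaise: (3 cup + 12 tbsp = 3.75 cup) × 19/6 × 240 mL/cup = 2850 mL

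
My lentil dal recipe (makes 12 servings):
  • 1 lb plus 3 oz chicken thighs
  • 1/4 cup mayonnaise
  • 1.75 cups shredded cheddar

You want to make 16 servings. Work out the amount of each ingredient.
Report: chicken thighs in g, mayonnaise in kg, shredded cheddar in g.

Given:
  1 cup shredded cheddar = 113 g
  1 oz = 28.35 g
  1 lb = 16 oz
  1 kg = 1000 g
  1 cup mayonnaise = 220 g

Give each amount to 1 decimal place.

Scaling factor: 16/12 = 4/3.
chicken thighs: (1 lb + 3 oz = 1.1875 lb) × 4/3 × 16 oz/lb × 28.35 g/oz = 718.2 g
mayonnaise: 0.25 cup × 4/3 × 220 g/cup ÷ 1000 g/kg ≈ 0.1 kg
shredded cheddar: 1.75 cup × 4/3 × 113 g/cup ≈ 263.7 g

chicken thighs: 718.2 g; mayonnaise: 0.1 kg; shredded cheddar: 263.7 g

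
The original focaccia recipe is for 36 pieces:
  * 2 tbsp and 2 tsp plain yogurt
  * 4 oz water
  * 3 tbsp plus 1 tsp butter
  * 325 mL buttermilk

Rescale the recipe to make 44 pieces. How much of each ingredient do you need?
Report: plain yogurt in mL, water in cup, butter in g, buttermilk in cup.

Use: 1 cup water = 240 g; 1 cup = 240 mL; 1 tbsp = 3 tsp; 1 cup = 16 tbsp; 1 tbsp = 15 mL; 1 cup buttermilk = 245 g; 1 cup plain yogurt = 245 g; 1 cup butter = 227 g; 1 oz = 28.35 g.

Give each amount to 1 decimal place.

Scaling factor: 44/36 = 11/9.
plain yogurt: (2 tbsp + 2 tsp = 8/3 tbsp) × 11/9 × 15 mL/tbsp ≈ 48.9 mL
water: 4 oz × 11/9 × 28.35 g/oz ÷ 240 g/cup ≈ 0.6 cup
butter: (3 tbsp + 1 tsp = 10/3 tbsp) × 11/9 ÷ 16 tbsp/cup × 227 g/cup ≈ 57.8 g
buttermilk: 325 mL × 11/9 ÷ 240 mL/cup ≈ 1.7 cup

plain yogurt: 48.9 mL; water: 0.6 cup; butter: 57.8 g; buttermilk: 1.7 cup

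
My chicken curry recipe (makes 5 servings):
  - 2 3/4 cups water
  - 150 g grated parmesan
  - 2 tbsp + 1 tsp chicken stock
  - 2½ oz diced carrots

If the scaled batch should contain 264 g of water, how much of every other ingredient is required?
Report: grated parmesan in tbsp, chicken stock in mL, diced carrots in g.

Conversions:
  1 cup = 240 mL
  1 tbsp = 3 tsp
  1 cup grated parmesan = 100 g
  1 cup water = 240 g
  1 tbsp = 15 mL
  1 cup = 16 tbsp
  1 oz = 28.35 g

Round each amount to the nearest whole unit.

The original recipe has 660 g of water, so the scaling factor is 264 ÷ 660 = 2/5 = 0.4.
grated parmesan: 150 g × 2/5 ÷ 100 g/cup × 16 tbsp/cup ≈ 10 tbsp
chicken stock: (2 tbsp + 1 tsp = 7/3 tbsp) × 2/5 × 15 mL/tbsp = 14 mL
diced carrots: 2.5 oz × 2/5 × 28.35 g/oz ≈ 28 g

grated parmesan: 10 tbsp; chicken stock: 14 mL; diced carrots: 28 g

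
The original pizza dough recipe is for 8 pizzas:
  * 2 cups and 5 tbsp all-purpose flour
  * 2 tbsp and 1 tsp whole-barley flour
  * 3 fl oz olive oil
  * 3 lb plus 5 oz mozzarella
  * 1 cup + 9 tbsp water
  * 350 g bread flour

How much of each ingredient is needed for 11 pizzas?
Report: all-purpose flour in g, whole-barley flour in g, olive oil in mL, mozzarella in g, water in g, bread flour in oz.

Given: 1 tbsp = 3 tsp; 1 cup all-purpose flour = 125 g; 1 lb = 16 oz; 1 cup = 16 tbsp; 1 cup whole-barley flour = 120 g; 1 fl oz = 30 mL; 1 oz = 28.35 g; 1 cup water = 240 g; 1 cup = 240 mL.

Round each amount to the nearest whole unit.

all-purpose flour: 397 g; whole-barley flour: 24 g; olive oil: 124 mL; mozzarella: 2066 g; water: 516 g; bread flour: 17 oz

Scaling factor: 11/8 = 1.375.
all-purpose flour: (2 cup + 5 tbsp = 2.3125 cup) × 11/8 × 125 g/cup ≈ 397 g
whole-barley flour: (2 tbsp + 1 tsp = 7/3 tbsp) × 11/8 ÷ 16 tbsp/cup × 120 g/cup ≈ 24 g
olive oil: 3 fl oz × 11/8 × 30 mL/fl oz ≈ 124 mL
mozzarella: (3 lb + 5 oz = 3.3125 lb) × 11/8 × 16 oz/lb × 28.35 g/oz ≈ 2066 g
water: (1 cup + 9 tbsp = 1.5625 cup) × 11/8 × 240 g/cup ≈ 516 g
bread flour: 350 g × 11/8 ÷ 28.35 g/oz ≈ 17 oz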